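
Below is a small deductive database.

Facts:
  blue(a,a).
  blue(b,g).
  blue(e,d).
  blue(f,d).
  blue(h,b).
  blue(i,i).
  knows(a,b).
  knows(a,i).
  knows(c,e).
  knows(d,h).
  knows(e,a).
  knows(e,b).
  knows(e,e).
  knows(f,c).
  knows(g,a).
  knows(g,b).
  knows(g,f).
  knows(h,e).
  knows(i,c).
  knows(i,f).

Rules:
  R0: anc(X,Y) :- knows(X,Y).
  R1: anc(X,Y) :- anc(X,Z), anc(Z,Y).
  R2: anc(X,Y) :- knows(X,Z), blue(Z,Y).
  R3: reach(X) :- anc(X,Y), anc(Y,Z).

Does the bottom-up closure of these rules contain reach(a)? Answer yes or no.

yes

round 1: derive anc(a,b) via R0 from knows(a,b)
round 1: derive anc(a,i) via R0 from knows(a,i)
round 1: derive anc(c,e) via R0 from knows(c,e)
round 1: derive anc(d,h) via R0 from knows(d,h)
round 1: derive anc(e,a) via R0 from knows(e,a)
round 1: derive anc(e,b) via R0 from knows(e,b)
round 1: derive anc(e,e) via R0 from knows(e,e)
round 1: derive anc(f,c) via R0 from knows(f,c)
round 1: derive anc(g,a) via R0 from knows(g,a)
round 1: derive anc(g,b) via R0 from knows(g,b)
round 1: derive anc(g,f) via R0 from knows(g,f)
round 1: derive anc(h,e) via R0 from knows(h,e)
round 1: derive anc(i,c) via R0 from knows(i,c)
round 1: derive anc(i,f) via R0 from knows(i,f)
round 1: derive anc(a,g) via R2 from knows(a,b), blue(b,g)
round 1: derive anc(c,d) via R2 from knows(c,e), blue(e,d)
round 1: derive anc(d,b) via R2 from knows(d,h), blue(h,b)
round 1: derive anc(e,d) via R2 from knows(e,e), blue(e,d)
round 1: derive anc(e,g) via R2 from knows(e,b), blue(b,g)
round 1: derive anc(g,d) via R2 from knows(g,f), blue(f,d)
round 1: derive anc(g,g) via R2 from knows(g,b), blue(b,g)
round 1: derive anc(h,d) via R2 from knows(h,e), blue(e,d)
round 1: derive anc(i,d) via R2 from knows(i,f), blue(f,d)
round 2: derive anc(a,a) via R1 from anc(a,g), anc(g,a)
round 2: derive anc(a,c) via R1 from anc(a,i), anc(i,c)
round 2: derive anc(a,d) via R1 from anc(a,g), anc(g,d)
round 2: derive anc(a,f) via R1 from anc(a,g), anc(g,f)
round 2: derive anc(c,a) via R1 from anc(c,e), anc(e,a)
round 2: derive anc(c,b) via R1 from anc(c,d), anc(d,b)
round 2: derive anc(c,g) via R1 from anc(c,e), anc(e,g)
round 2: derive anc(c,h) via R1 from anc(c,d), anc(d,h)
round 2: derive anc(d,d) via R1 from anc(d,h), anc(h,d)
round 2: derive anc(d,e) via R1 from anc(d,h), anc(h,e)
round 2: derive anc(e,f) via R1 from anc(e,g), anc(g,f)
round 2: derive anc(e,h) via R1 from anc(e,d), anc(d,h)
round 2: derive anc(e,i) via R1 from anc(e,a), anc(a,i)
round 2: derive anc(f,d) via R1 from anc(f,c), anc(c,d)
round 2: derive anc(f,e) via R1 from anc(f,c), anc(c,e)
round 2: derive anc(g,c) via R1 from anc(g,f), anc(f,c)
round 2: derive anc(g,h) via R1 from anc(g,d), anc(d,h)
round 2: derive anc(g,i) via R1 from anc(g,a), anc(a,i)
round 2: derive anc(h,a) via R1 from anc(h,e), anc(e,a)
round 2: derive anc(h,b) via R1 from anc(h,d), anc(d,b)
round 2: derive anc(h,g) via R1 from anc(h,e), anc(e,g)
round 2: derive anc(h,h) via R1 from anc(h,d), anc(d,h)
round 2: derive anc(i,b) via R1 from anc(i,d), anc(d,b)
round 2: derive anc(i,e) via R1 from anc(i,c), anc(c,e)
round 2: derive anc(i,h) via R1 from anc(i,d), anc(d,h)
round 2: derive reach(a) via R3 from anc(a,g), anc(g,a)
round 2: derive reach(c) via R3 from anc(c,d), anc(d,b)
round 2: derive reach(d) via R3 from anc(d,h), anc(h,d)
round 2: derive reach(e) via R3 from anc(e,a), anc(a,b)
round 2: derive reach(f) via R3 from anc(f,c), anc(c,d)
round 2: derive reach(g) via R3 from anc(g,a), anc(a,b)
round 2: derive reach(h) via R3 from anc(h,d), anc(d,b)
round 2: derive reach(i) via R3 from anc(i,c), anc(c,d)
round 3: derive anc(a,e) via R1 from anc(a,c), anc(c,e)
round 3: derive anc(a,h) via R1 from anc(a,c), anc(c,h)
round 3: derive anc(c,c) via R1 from anc(c,a), anc(a,c)
round 3: derive anc(c,f) via R1 from anc(c,a), anc(a,f)
round 3: derive anc(c,i) via R1 from anc(c,a), anc(a,i)
round 3: derive anc(d,a) via R1 from anc(d,e), anc(e,a)
round 3: derive anc(d,f) via R1 from anc(d,e), anc(e,f)
round 3: derive anc(d,g) via R1 from anc(d,e), anc(e,g)
round 3: derive anc(d,i) via R1 from anc(d,e), anc(e,i)
round 3: derive anc(e,c) via R1 from anc(e,a), anc(a,c)
round 3: derive anc(f,a) via R1 from anc(f,c), anc(c,a)
round 3: derive anc(f,b) via R1 from anc(f,c), anc(c,b)
round 3: derive anc(f,f) via R1 from anc(f,e), anc(e,f)
round 3: derive anc(f,g) via R1 from anc(f,c), anc(c,g)
round 3: derive anc(f,h) via R1 from anc(f,c), anc(c,h)
round 3: derive anc(f,i) via R1 from anc(f,e), anc(e,i)
round 3: derive anc(g,e) via R1 from anc(g,c), anc(c,e)
round 3: derive anc(h,c) via R1 from anc(h,a), anc(a,c)
round 3: derive anc(h,f) via R1 from anc(h,a), anc(a,f)
round 3: derive anc(h,i) via R1 from anc(h,a), anc(a,i)
round 3: derive anc(i,a) via R1 from anc(i,c), anc(c,a)
round 3: derive anc(i,g) via R1 from anc(i,c), anc(c,g)
round 3: derive anc(i,i) via R1 from anc(i,e), anc(e,i)
round 4: derive anc(d,c) via R1 from anc(d,a), anc(a,c)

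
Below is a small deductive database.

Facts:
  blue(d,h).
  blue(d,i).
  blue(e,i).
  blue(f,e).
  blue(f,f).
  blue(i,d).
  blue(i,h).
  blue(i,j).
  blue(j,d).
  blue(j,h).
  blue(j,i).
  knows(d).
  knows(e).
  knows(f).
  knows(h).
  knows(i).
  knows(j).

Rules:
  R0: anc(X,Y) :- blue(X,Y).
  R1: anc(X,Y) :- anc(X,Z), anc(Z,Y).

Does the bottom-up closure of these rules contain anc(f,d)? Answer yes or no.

round 1: derive anc(d,h) via R0 from blue(d,h)
round 1: derive anc(d,i) via R0 from blue(d,i)
round 1: derive anc(e,i) via R0 from blue(e,i)
round 1: derive anc(f,e) via R0 from blue(f,e)
round 1: derive anc(f,f) via R0 from blue(f,f)
round 1: derive anc(i,d) via R0 from blue(i,d)
round 1: derive anc(i,h) via R0 from blue(i,h)
round 1: derive anc(i,j) via R0 from blue(i,j)
round 1: derive anc(j,d) via R0 from blue(j,d)
round 1: derive anc(j,h) via R0 from blue(j,h)
round 1: derive anc(j,i) via R0 from blue(j,i)
round 2: derive anc(d,d) via R1 from anc(d,i), anc(i,d)
round 2: derive anc(d,j) via R1 from anc(d,i), anc(i,j)
round 2: derive anc(e,d) via R1 from anc(e,i), anc(i,d)
round 2: derive anc(e,h) via R1 from anc(e,i), anc(i,h)
round 2: derive anc(e,j) via R1 from anc(e,i), anc(i,j)
round 2: derive anc(f,i) via R1 from anc(f,e), anc(e,i)
round 2: derive anc(i,i) via R1 from anc(i,d), anc(d,i)
round 2: derive anc(j,j) via R1 from anc(j,i), anc(i,j)
round 3: derive anc(f,d) via R1 from anc(f,e), anc(e,d)
round 3: derive anc(f,h) via R1 from anc(f,e), anc(e,h)
round 3: derive anc(f,j) via R1 from anc(f,e), anc(e,j)

yes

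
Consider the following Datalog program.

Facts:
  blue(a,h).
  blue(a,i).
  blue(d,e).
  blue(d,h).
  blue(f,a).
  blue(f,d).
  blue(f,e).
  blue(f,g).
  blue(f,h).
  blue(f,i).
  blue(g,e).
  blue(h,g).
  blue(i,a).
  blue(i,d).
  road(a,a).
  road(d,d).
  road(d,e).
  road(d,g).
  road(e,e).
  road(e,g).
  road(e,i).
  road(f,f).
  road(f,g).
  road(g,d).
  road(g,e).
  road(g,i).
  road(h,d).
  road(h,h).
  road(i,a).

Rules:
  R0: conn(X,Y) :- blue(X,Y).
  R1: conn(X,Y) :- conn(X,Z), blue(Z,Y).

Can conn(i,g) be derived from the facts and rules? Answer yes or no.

round 1: derive conn(a,h) via R0 from blue(a,h)
round 1: derive conn(a,i) via R0 from blue(a,i)
round 1: derive conn(d,e) via R0 from blue(d,e)
round 1: derive conn(d,h) via R0 from blue(d,h)
round 1: derive conn(f,a) via R0 from blue(f,a)
round 1: derive conn(f,d) via R0 from blue(f,d)
round 1: derive conn(f,e) via R0 from blue(f,e)
round 1: derive conn(f,g) via R0 from blue(f,g)
round 1: derive conn(f,h) via R0 from blue(f,h)
round 1: derive conn(f,i) via R0 from blue(f,i)
round 1: derive conn(g,e) via R0 from blue(g,e)
round 1: derive conn(h,g) via R0 from blue(h,g)
round 1: derive conn(i,a) via R0 from blue(i,a)
round 1: derive conn(i,d) via R0 from blue(i,d)
round 2: derive conn(a,a) via R1 from conn(a,i), blue(i,a)
round 2: derive conn(a,d) via R1 from conn(a,i), blue(i,d)
round 2: derive conn(a,g) via R1 from conn(a,h), blue(h,g)
round 2: derive conn(d,g) via R1 from conn(d,h), blue(h,g)
round 2: derive conn(h,e) via R1 from conn(h,g), blue(g,e)
round 2: derive conn(i,e) via R1 from conn(i,d), blue(d,e)
round 2: derive conn(i,h) via R1 from conn(i,a), blue(a,h)
round 2: derive conn(i,i) via R1 from conn(i,a), blue(a,i)
round 3: derive conn(a,e) via R1 from conn(a,d), blue(d,e)
round 3: derive conn(i,g) via R1 from conn(i,h), blue(h,g)

yes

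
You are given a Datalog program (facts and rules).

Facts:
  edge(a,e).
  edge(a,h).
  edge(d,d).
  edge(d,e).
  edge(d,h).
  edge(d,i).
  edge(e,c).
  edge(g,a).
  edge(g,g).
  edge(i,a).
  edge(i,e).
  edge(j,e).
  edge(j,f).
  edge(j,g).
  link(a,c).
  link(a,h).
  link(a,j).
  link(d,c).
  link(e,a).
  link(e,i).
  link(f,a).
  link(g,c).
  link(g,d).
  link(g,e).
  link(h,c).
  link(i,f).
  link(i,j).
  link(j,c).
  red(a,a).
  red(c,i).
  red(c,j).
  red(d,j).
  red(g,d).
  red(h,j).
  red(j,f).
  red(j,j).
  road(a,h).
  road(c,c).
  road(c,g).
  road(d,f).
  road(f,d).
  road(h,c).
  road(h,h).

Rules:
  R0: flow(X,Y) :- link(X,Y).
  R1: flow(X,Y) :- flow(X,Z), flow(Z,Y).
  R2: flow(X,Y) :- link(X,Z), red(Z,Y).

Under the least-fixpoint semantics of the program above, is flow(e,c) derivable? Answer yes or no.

yes

round 1: derive flow(a,c) via R0 from link(a,c)
round 1: derive flow(a,h) via R0 from link(a,h)
round 1: derive flow(a,j) via R0 from link(a,j)
round 1: derive flow(d,c) via R0 from link(d,c)
round 1: derive flow(e,a) via R0 from link(e,a)
round 1: derive flow(e,i) via R0 from link(e,i)
round 1: derive flow(f,a) via R0 from link(f,a)
round 1: derive flow(g,c) via R0 from link(g,c)
round 1: derive flow(g,d) via R0 from link(g,d)
round 1: derive flow(g,e) via R0 from link(g,e)
round 1: derive flow(h,c) via R0 from link(h,c)
round 1: derive flow(i,f) via R0 from link(i,f)
round 1: derive flow(i,j) via R0 from link(i,j)
round 1: derive flow(j,c) via R0 from link(j,c)
round 1: derive flow(a,f) via R2 from link(a,j), red(j,f)
round 1: derive flow(a,i) via R2 from link(a,c), red(c,i)
round 1: derive flow(d,i) via R2 from link(d,c), red(c,i)
round 1: derive flow(d,j) via R2 from link(d,c), red(c,j)
round 1: derive flow(g,i) via R2 from link(g,c), red(c,i)
round 1: derive flow(g,j) via R2 from link(g,c), red(c,j)
round 1: derive flow(h,i) via R2 from link(h,c), red(c,i)
round 1: derive flow(h,j) via R2 from link(h,c), red(c,j)
round 1: derive flow(j,i) via R2 from link(j,c), red(c,i)
round 1: derive flow(j,j) via R2 from link(j,c), red(c,j)
round 2: derive flow(a,a) via R1 from flow(a,f), flow(f,a)
round 2: derive flow(d,f) via R1 from flow(d,i), flow(i,f)
round 2: derive flow(e,c) via R1 from flow(e,a), flow(a,c)
round 2: derive flow(e,f) via R1 from flow(e,a), flow(a,f)
round 2: derive flow(e,h) via R1 from flow(e,a), flow(a,h)
round 2: derive flow(e,j) via R1 from flow(e,a), flow(a,j)
round 2: derive flow(f,c) via R1 from flow(f,a), flow(a,c)
round 2: derive flow(f,f) via R1 from flow(f,a), flow(a,f)
round 2: derive flow(f,h) via R1 from flow(f,a), flow(a,h)
round 2: derive flow(f,i) via R1 from flow(f,a), flow(a,i)
round 2: derive flow(f,j) via R1 from flow(f,a), flow(a,j)
round 2: derive flow(g,a) via R1 from flow(g,e), flow(e,a)
round 2: derive flow(g,f) via R1 from flow(g,i), flow(i,f)
round 2: derive flow(h,f) via R1 from flow(h,i), flow(i,f)
round 2: derive flow(i,a) via R1 from flow(i,f), flow(f,a)
round 2: derive flow(i,c) via R1 from flow(i,j), flow(j,c)
round 2: derive flow(i,i) via R1 from flow(i,j), flow(j,i)
round 2: derive flow(j,f) via R1 from flow(j,i), flow(i,f)
round 3: derive flow(d,a) via R1 from flow(d,f), flow(f,a)
round 3: derive flow(d,h) via R1 from flow(d,f), flow(f,h)
round 3: derive flow(g,h) via R1 from flow(g,a), flow(a,h)
round 3: derive flow(h,a) via R1 from flow(h,f), flow(f,a)
round 3: derive flow(h,h) via R1 from flow(h,f), flow(f,h)
round 3: derive flow(i,h) via R1 from flow(i,a), flow(a,h)
round 3: derive flow(j,a) via R1 from flow(j,f), flow(f,a)
round 3: derive flow(j,h) via R1 from flow(j,f), flow(f,h)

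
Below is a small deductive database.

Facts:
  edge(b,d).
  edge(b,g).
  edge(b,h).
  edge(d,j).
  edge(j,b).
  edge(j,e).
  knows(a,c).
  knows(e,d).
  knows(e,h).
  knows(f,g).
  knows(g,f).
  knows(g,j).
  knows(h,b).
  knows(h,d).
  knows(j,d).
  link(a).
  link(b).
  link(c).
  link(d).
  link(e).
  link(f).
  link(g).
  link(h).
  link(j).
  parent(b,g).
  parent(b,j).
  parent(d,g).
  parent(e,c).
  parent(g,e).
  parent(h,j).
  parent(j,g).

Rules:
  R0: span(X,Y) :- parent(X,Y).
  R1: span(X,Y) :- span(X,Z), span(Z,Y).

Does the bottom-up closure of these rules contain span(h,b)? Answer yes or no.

round 1: derive span(b,g) via R0 from parent(b,g)
round 1: derive span(b,j) via R0 from parent(b,j)
round 1: derive span(d,g) via R0 from parent(d,g)
round 1: derive span(e,c) via R0 from parent(e,c)
round 1: derive span(g,e) via R0 from parent(g,e)
round 1: derive span(h,j) via R0 from parent(h,j)
round 1: derive span(j,g) via R0 from parent(j,g)
round 2: derive span(b,e) via R1 from span(b,g), span(g,e)
round 2: derive span(d,e) via R1 from span(d,g), span(g,e)
round 2: derive span(g,c) via R1 from span(g,e), span(e,c)
round 2: derive span(h,g) via R1 from span(h,j), span(j,g)
round 2: derive span(j,e) via R1 from span(j,g), span(g,e)
round 3: derive span(b,c) via R1 from span(b,e), span(e,c)
round 3: derive span(d,c) via R1 from span(d,e), span(e,c)
round 3: derive span(h,c) via R1 from span(h,g), span(g,c)
round 3: derive span(h,e) via R1 from span(h,g), span(g,e)
round 3: derive span(j,c) via R1 from span(j,e), span(e,c)

no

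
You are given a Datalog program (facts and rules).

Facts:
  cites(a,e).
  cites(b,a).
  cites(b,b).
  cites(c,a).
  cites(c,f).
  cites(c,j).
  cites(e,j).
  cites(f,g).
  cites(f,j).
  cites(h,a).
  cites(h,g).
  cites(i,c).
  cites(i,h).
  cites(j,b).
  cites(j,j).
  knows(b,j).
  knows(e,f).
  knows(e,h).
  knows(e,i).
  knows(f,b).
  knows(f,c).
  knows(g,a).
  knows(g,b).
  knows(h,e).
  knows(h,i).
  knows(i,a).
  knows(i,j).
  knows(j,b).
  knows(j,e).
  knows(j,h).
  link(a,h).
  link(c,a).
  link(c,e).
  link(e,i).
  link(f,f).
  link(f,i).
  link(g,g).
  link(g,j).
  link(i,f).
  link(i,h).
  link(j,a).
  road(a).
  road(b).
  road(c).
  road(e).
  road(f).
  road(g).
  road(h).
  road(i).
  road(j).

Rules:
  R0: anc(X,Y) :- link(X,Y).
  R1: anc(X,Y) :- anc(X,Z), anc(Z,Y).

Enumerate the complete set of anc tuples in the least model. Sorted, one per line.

round 1: derive anc(a,h) via R0 from link(a,h)
round 1: derive anc(c,a) via R0 from link(c,a)
round 1: derive anc(c,e) via R0 from link(c,e)
round 1: derive anc(e,i) via R0 from link(e,i)
round 1: derive anc(f,f) via R0 from link(f,f)
round 1: derive anc(f,i) via R0 from link(f,i)
round 1: derive anc(g,g) via R0 from link(g,g)
round 1: derive anc(g,j) via R0 from link(g,j)
round 1: derive anc(i,f) via R0 from link(i,f)
round 1: derive anc(i,h) via R0 from link(i,h)
round 1: derive anc(j,a) via R0 from link(j,a)
round 2: derive anc(c,h) via R1 from anc(c,a), anc(a,h)
round 2: derive anc(c,i) via R1 from anc(c,e), anc(e,i)
round 2: derive anc(e,f) via R1 from anc(e,i), anc(i,f)
round 2: derive anc(e,h) via R1 from anc(e,i), anc(i,h)
round 2: derive anc(f,h) via R1 from anc(f,i), anc(i,h)
round 2: derive anc(g,a) via R1 from anc(g,j), anc(j,a)
round 2: derive anc(i,i) via R1 from anc(i,f), anc(f,i)
round 2: derive anc(j,h) via R1 from anc(j,a), anc(a,h)
round 3: derive anc(c,f) via R1 from anc(c,e), anc(e,f)
round 3: derive anc(g,h) via R1 from anc(g,a), anc(a,h)

anc(a,h)
anc(c,a)
anc(c,e)
anc(c,f)
anc(c,h)
anc(c,i)
anc(e,f)
anc(e,h)
anc(e,i)
anc(f,f)
anc(f,h)
anc(f,i)
anc(g,a)
anc(g,g)
anc(g,h)
anc(g,j)
anc(i,f)
anc(i,h)
anc(i,i)
anc(j,a)
anc(j,h)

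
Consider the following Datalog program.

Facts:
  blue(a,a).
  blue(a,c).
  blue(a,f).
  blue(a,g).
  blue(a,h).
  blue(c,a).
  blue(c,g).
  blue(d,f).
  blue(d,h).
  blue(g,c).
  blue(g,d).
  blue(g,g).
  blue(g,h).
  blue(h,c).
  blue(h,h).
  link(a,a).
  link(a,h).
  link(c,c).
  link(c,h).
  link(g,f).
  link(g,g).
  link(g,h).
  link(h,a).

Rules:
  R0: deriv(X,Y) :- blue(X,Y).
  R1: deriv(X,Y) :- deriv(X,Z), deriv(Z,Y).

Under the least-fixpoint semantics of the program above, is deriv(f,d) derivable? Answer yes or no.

no

round 1: derive deriv(a,a) via R0 from blue(a,a)
round 1: derive deriv(a,c) via R0 from blue(a,c)
round 1: derive deriv(a,f) via R0 from blue(a,f)
round 1: derive deriv(a,g) via R0 from blue(a,g)
round 1: derive deriv(a,h) via R0 from blue(a,h)
round 1: derive deriv(c,a) via R0 from blue(c,a)
round 1: derive deriv(c,g) via R0 from blue(c,g)
round 1: derive deriv(d,f) via R0 from blue(d,f)
round 1: derive deriv(d,h) via R0 from blue(d,h)
round 1: derive deriv(g,c) via R0 from blue(g,c)
round 1: derive deriv(g,d) via R0 from blue(g,d)
round 1: derive deriv(g,g) via R0 from blue(g,g)
round 1: derive deriv(g,h) via R0 from blue(g,h)
round 1: derive deriv(h,c) via R0 from blue(h,c)
round 1: derive deriv(h,h) via R0 from blue(h,h)
round 2: derive deriv(a,d) via R1 from deriv(a,g), deriv(g,d)
round 2: derive deriv(c,c) via R1 from deriv(c,a), deriv(a,c)
round 2: derive deriv(c,d) via R1 from deriv(c,g), deriv(g,d)
round 2: derive deriv(c,f) via R1 from deriv(c,a), deriv(a,f)
round 2: derive deriv(c,h) via R1 from deriv(c,a), deriv(a,h)
round 2: derive deriv(d,c) via R1 from deriv(d,h), deriv(h,c)
round 2: derive deriv(g,a) via R1 from deriv(g,c), deriv(c,a)
round 2: derive deriv(g,f) via R1 from deriv(g,d), deriv(d,f)
round 2: derive deriv(h,a) via R1 from deriv(h,c), deriv(c,a)
round 2: derive deriv(h,g) via R1 from deriv(h,c), deriv(c,g)
round 3: derive deriv(d,a) via R1 from deriv(d,c), deriv(c,a)
round 3: derive deriv(d,d) via R1 from deriv(d,c), deriv(c,d)
round 3: derive deriv(d,g) via R1 from deriv(d,c), deriv(c,g)
round 3: derive deriv(h,d) via R1 from deriv(h,a), deriv(a,d)
round 3: derive deriv(h,f) via R1 from deriv(h,a), deriv(a,f)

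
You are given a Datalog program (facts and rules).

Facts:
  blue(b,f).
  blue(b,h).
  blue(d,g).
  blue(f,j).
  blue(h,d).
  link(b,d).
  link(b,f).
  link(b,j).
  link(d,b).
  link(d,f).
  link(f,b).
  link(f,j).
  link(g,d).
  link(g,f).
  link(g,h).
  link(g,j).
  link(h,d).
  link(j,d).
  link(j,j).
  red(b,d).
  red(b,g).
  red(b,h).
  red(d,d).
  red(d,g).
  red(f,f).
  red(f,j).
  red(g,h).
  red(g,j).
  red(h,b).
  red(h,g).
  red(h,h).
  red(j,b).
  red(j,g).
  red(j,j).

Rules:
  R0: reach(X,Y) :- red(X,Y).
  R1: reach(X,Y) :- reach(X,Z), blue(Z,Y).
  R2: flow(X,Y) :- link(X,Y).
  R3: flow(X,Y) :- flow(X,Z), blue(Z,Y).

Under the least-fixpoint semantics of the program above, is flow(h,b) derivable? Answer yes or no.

round 1: derive flow(b,d) via R2 from link(b,d)
round 1: derive flow(b,f) via R2 from link(b,f)
round 1: derive flow(b,j) via R2 from link(b,j)
round 1: derive flow(d,b) via R2 from link(d,b)
round 1: derive flow(d,f) via R2 from link(d,f)
round 1: derive flow(f,b) via R2 from link(f,b)
round 1: derive flow(f,j) via R2 from link(f,j)
round 1: derive flow(g,d) via R2 from link(g,d)
round 1: derive flow(g,f) via R2 from link(g,f)
round 1: derive flow(g,h) via R2 from link(g,h)
round 1: derive flow(g,j) via R2 from link(g,j)
round 1: derive flow(h,d) via R2 from link(h,d)
round 1: derive flow(j,d) via R2 from link(j,d)
round 1: derive flow(j,j) via R2 from link(j,j)
round 2: derive flow(b,g) via R3 from flow(b,d), blue(d,g)
round 2: derive flow(d,h) via R3 from flow(d,b), blue(b,h)
round 2: derive flow(d,j) via R3 from flow(d,f), blue(f,j)
round 2: derive flow(f,f) via R3 from flow(f,b), blue(b,f)
round 2: derive flow(f,h) via R3 from flow(f,b), blue(b,h)
round 2: derive flow(g,g) via R3 from flow(g,d), blue(d,g)
round 2: derive flow(h,g) via R3 from flow(h,d), blue(d,g)
round 2: derive flow(j,g) via R3 from flow(j,d), blue(d,g)
round 3: derive flow(d,d) via R3 from flow(d,h), blue(h,d)
round 3: derive flow(f,d) via R3 from flow(f,h), blue(h,d)
round 4: derive flow(d,g) via R3 from flow(d,d), blue(d,g)
round 4: derive flow(f,g) via R3 from flow(f,d), blue(d,g)

no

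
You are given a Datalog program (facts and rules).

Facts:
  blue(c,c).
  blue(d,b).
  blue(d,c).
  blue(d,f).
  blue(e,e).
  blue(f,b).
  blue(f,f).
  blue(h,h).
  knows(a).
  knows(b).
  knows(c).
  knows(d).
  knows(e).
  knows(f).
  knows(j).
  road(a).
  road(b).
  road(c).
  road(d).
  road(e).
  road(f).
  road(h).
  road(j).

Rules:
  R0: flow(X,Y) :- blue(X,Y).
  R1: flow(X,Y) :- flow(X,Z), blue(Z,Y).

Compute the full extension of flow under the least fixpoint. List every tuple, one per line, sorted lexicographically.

flow(c,c)
flow(d,b)
flow(d,c)
flow(d,f)
flow(e,e)
flow(f,b)
flow(f,f)
flow(h,h)

round 1: derive flow(c,c) via R0 from blue(c,c)
round 1: derive flow(d,b) via R0 from blue(d,b)
round 1: derive flow(d,c) via R0 from blue(d,c)
round 1: derive flow(d,f) via R0 from blue(d,f)
round 1: derive flow(e,e) via R0 from blue(e,e)
round 1: derive flow(f,b) via R0 from blue(f,b)
round 1: derive flow(f,f) via R0 from blue(f,f)
round 1: derive flow(h,h) via R0 from blue(h,h)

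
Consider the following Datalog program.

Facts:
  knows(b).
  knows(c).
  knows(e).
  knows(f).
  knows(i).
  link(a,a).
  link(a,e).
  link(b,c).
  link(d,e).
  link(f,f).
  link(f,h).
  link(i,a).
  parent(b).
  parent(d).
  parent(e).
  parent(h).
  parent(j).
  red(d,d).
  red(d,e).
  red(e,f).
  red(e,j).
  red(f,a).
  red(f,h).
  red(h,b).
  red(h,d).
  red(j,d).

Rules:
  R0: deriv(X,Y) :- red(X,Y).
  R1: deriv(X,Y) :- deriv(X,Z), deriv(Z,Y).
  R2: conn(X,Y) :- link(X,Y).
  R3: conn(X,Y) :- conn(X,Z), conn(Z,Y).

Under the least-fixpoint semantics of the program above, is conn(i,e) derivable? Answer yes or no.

yes

round 1: derive conn(a,a) via R2 from link(a,a)
round 1: derive conn(a,e) via R2 from link(a,e)
round 1: derive conn(b,c) via R2 from link(b,c)
round 1: derive conn(d,e) via R2 from link(d,e)
round 1: derive conn(f,f) via R2 from link(f,f)
round 1: derive conn(f,h) via R2 from link(f,h)
round 1: derive conn(i,a) via R2 from link(i,a)
round 2: derive conn(i,e) via R3 from conn(i,a), conn(a,e)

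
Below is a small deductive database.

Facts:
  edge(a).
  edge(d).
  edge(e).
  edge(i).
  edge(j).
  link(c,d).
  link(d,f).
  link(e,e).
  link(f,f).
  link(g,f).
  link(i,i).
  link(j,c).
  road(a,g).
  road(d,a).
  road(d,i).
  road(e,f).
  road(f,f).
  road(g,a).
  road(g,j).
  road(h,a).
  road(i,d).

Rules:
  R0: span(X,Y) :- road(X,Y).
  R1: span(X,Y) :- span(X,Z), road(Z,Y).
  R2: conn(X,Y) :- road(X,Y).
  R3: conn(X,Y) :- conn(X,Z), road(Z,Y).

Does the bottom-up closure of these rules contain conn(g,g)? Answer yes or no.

yes

round 1: derive conn(a,g) via R2 from road(a,g)
round 1: derive conn(d,a) via R2 from road(d,a)
round 1: derive conn(d,i) via R2 from road(d,i)
round 1: derive conn(e,f) via R2 from road(e,f)
round 1: derive conn(f,f) via R2 from road(f,f)
round 1: derive conn(g,a) via R2 from road(g,a)
round 1: derive conn(g,j) via R2 from road(g,j)
round 1: derive conn(h,a) via R2 from road(h,a)
round 1: derive conn(i,d) via R2 from road(i,d)
round 2: derive conn(a,a) via R3 from conn(a,g), road(g,a)
round 2: derive conn(a,j) via R3 from conn(a,g), road(g,j)
round 2: derive conn(d,d) via R3 from conn(d,i), road(i,d)
round 2: derive conn(d,g) via R3 from conn(d,a), road(a,g)
round 2: derive conn(g,g) via R3 from conn(g,a), road(a,g)
round 2: derive conn(h,g) via R3 from conn(h,a), road(a,g)
round 2: derive conn(i,a) via R3 from conn(i,d), road(d,a)
round 2: derive conn(i,i) via R3 from conn(i,d), road(d,i)
round 3: derive conn(d,j) via R3 from conn(d,g), road(g,j)
round 3: derive conn(h,j) via R3 from conn(h,g), road(g,j)
round 3: derive conn(i,g) via R3 from conn(i,a), road(a,g)
round 4: derive conn(i,j) via R3 from conn(i,g), road(g,j)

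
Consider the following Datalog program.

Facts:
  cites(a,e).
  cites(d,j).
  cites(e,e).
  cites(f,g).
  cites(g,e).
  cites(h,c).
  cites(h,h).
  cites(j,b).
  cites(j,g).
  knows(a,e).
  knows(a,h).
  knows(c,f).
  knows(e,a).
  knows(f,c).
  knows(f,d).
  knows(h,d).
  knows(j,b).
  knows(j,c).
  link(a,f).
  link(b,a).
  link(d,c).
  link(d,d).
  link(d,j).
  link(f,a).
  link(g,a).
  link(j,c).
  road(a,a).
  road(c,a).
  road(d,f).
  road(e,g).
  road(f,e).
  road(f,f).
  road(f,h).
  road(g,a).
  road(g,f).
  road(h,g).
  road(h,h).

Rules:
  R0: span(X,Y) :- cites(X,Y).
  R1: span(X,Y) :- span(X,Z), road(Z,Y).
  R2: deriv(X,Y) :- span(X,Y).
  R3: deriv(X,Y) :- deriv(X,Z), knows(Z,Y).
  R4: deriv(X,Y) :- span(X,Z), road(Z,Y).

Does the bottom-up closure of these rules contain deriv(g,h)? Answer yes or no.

round 1: derive span(a,e) via R0 from cites(a,e)
round 1: derive span(d,j) via R0 from cites(d,j)
round 1: derive span(e,e) via R0 from cites(e,e)
round 1: derive span(f,g) via R0 from cites(f,g)
round 1: derive span(g,e) via R0 from cites(g,e)
round 1: derive span(h,c) via R0 from cites(h,c)
round 1: derive span(h,h) via R0 from cites(h,h)
round 1: derive span(j,b) via R0 from cites(j,b)
round 1: derive span(j,g) via R0 from cites(j,g)
round 2: derive span(a,g) via R1 from span(a,e), road(e,g)
round 2: derive span(e,g) via R1 from span(e,e), road(e,g)
round 2: derive span(f,a) via R1 from span(f,g), road(g,a)
round 2: derive span(f,f) via R1 from span(f,g), road(g,f)
round 2: derive span(g,g) via R1 from span(g,e), road(e,g)
round 2: derive span(h,a) via R1 from span(h,c), road(c,a)
round 2: derive span(h,g) via R1 from span(h,h), road(h,g)
round 2: derive span(j,a) via R1 from span(j,g), road(g,a)
round 2: derive span(j,f) via R1 from span(j,g), road(g,f)
round 2: derive deriv(a,e) via R2 from span(a,e)
round 2: derive deriv(d,j) via R2 from span(d,j)
round 2: derive deriv(e,e) via R2 from span(e,e)
round 2: derive deriv(f,g) via R2 from span(f,g)
round 2: derive deriv(g,e) via R2 from span(g,e)
round 2: derive deriv(h,c) via R2 from span(h,c)
round 2: derive deriv(h,h) via R2 from span(h,h)
round 2: derive deriv(j,b) via R2 from span(j,b)
round 2: derive deriv(j,g) via R2 from span(j,g)
round 2: derive deriv(a,g) via R4 from span(a,e), road(e,g)
round 2: derive deriv(e,g) via R4 from span(e,e), road(e,g)
round 2: derive deriv(f,a) via R4 from span(f,g), road(g,a)
round 2: derive deriv(f,f) via R4 from span(f,g), road(g,f)
round 2: derive deriv(g,g) via R4 from span(g,e), road(e,g)
round 2: derive deriv(h,a) via R4 from span(h,c), road(c,a)
round 2: derive deriv(h,g) via R4 from span(h,h), road(h,g)
round 2: derive deriv(j,a) via R4 from span(j,g), road(g,a)
round 2: derive deriv(j,f) via R4 from span(j,g), road(g,f)
round 3: derive span(a,a) via R1 from span(a,g), road(g,a)
round 3: derive span(a,f) via R1 from span(a,g), road(g,f)
round 3: derive span(e,a) via R1 from span(e,g), road(g,a)
round 3: derive span(e,f) via R1 from span(e,g), road(g,f)
round 3: derive span(f,e) via R1 from span(f,f), road(f,e)
round 3: derive span(f,h) via R1 from span(f,f), road(f,h)
round 3: derive span(g,a) via R1 from span(g,g), road(g,a)
round 3: derive span(g,f) via R1 from span(g,g), road(g,f)
round 3: derive span(h,f) via R1 from span(h,g), road(g,f)
round 3: derive span(j,e) via R1 from span(j,f), road(f,e)
round 3: derive span(j,h) via R1 from span(j,f), road(f,h)
round 3: derive deriv(a,a) via R3 from deriv(a,e), knows(e,a)
round 3: derive deriv(d,b) via R3 from deriv(d,j), knows(j,b)
round 3: derive deriv(d,c) via R3 from deriv(d,j), knows(j,c)
round 3: derive deriv(e,a) via R3 from deriv(e,e), knows(e,a)
round 3: derive deriv(f,c) via R3 from deriv(f,f), knows(f,c)
round 3: derive deriv(f,d) via R3 from deriv(f,f), knows(f,d)
round 3: derive deriv(f,e) via R3 from deriv(f,a), knows(a,e)
round 3: derive deriv(f,h) via R3 from deriv(f,a), knows(a,h)
round 3: derive deriv(g,a) via R3 from deriv(g,e), knows(e,a)
round 3: derive deriv(h,d) via R3 from deriv(h,h), knows(h,d)
round 3: derive deriv(h,e) via R3 from deriv(h,a), knows(a,e)
round 3: derive deriv(h,f) via R3 from deriv(h,c), knows(c,f)
round 3: derive deriv(j,c) via R3 from deriv(j,f), knows(f,c)
round 3: derive deriv(j,d) via R3 from deriv(j,f), knows(f,d)
round 3: derive deriv(j,e) via R3 from deriv(j,a), knows(a,e)
round 3: derive deriv(j,h) via R3 from deriv(j,a), knows(a,h)
round 3: derive deriv(a,f) via R4 from span(a,g), road(g,f)
round 3: derive deriv(e,f) via R4 from span(e,g), road(g,f)
round 3: derive deriv(g,f) via R4 from span(g,g), road(g,f)
round 4: derive span(a,h) via R1 from span(a,f), road(f,h)
round 4: derive span(e,h) via R1 from span(e,f), road(f,h)
round 4: derive span(g,h) via R1 from span(g,f), road(f,h)
round 4: derive span(h,e) via R1 from span(h,f), road(f,e)
round 4: derive deriv(a,c) via R3 from deriv(a,f), knows(f,c)
round 4: derive deriv(a,d) via R3 from deriv(a,f), knows(f,d)
round 4: derive deriv(a,h) via R3 from deriv(a,a), knows(a,h)
round 4: derive deriv(d,f) via R3 from deriv(d,c), knows(c,f)
round 4: derive deriv(e,c) via R3 from deriv(e,f), knows(f,c)
round 4: derive deriv(e,d) via R3 from deriv(e,f), knows(f,d)
round 4: derive deriv(e,h) via R3 from deriv(e,a), knows(a,h)
round 4: derive deriv(g,c) via R3 from deriv(g,f), knows(f,c)
round 4: derive deriv(g,d) via R3 from deriv(g,f), knows(f,d)
round 4: derive deriv(g,h) via R3 from deriv(g,a), knows(a,h)
round 5: derive deriv(d,d) via R3 from deriv(d,f), knows(f,d)

yes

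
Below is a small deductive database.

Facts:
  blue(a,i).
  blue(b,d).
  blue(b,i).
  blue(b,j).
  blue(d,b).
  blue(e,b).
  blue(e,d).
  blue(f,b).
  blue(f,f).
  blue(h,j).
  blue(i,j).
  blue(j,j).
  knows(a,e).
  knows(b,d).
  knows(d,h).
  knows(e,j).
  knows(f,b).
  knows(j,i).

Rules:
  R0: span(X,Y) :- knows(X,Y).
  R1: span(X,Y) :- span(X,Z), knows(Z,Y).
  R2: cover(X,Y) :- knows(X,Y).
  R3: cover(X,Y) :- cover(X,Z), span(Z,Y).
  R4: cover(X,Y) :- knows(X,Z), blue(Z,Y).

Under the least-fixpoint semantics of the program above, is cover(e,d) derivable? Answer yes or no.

round 1: derive span(a,e) via R0 from knows(a,e)
round 1: derive span(b,d) via R0 from knows(b,d)
round 1: derive span(d,h) via R0 from knows(d,h)
round 1: derive span(e,j) via R0 from knows(e,j)
round 1: derive span(f,b) via R0 from knows(f,b)
round 1: derive span(j,i) via R0 from knows(j,i)
round 1: derive cover(a,e) via R2 from knows(a,e)
round 1: derive cover(b,d) via R2 from knows(b,d)
round 1: derive cover(d,h) via R2 from knows(d,h)
round 1: derive cover(e,j) via R2 from knows(e,j)
round 1: derive cover(f,b) via R2 from knows(f,b)
round 1: derive cover(j,i) via R2 from knows(j,i)
round 1: derive cover(a,b) via R4 from knows(a,e), blue(e,b)
round 1: derive cover(a,d) via R4 from knows(a,e), blue(e,d)
round 1: derive cover(b,b) via R4 from knows(b,d), blue(d,b)
round 1: derive cover(d,j) via R4 from knows(d,h), blue(h,j)
round 1: derive cover(f,d) via R4 from knows(f,b), blue(b,d)
round 1: derive cover(f,i) via R4 from knows(f,b), blue(b,i)
round 1: derive cover(f,j) via R4 from knows(f,b), blue(b,j)
round 1: derive cover(j,j) via R4 from knows(j,i), blue(i,j)
round 2: derive span(a,j) via R1 from span(a,e), knows(e,j)
round 2: derive span(b,h) via R1 from span(b,d), knows(d,h)
round 2: derive span(e,i) via R1 from span(e,j), knows(j,i)
round 2: derive span(f,d) via R1 from span(f,b), knows(b,d)
round 2: derive cover(a,h) via R3 from cover(a,d), span(d,h)
round 2: derive cover(a,j) via R3 from cover(a,e), span(e,j)
round 2: derive cover(b,h) via R3 from cover(b,d), span(d,h)
round 2: derive cover(d,i) via R3 from cover(d,j), span(j,i)
round 2: derive cover(e,i) via R3 from cover(e,j), span(j,i)
round 2: derive cover(f,h) via R3 from cover(f,d), span(d,h)
round 3: derive span(a,i) via R1 from span(a,j), knows(j,i)
round 3: derive span(f,h) via R1 from span(f,d), knows(d,h)
round 3: derive cover(a,i) via R3 from cover(a,e), span(e,i)

no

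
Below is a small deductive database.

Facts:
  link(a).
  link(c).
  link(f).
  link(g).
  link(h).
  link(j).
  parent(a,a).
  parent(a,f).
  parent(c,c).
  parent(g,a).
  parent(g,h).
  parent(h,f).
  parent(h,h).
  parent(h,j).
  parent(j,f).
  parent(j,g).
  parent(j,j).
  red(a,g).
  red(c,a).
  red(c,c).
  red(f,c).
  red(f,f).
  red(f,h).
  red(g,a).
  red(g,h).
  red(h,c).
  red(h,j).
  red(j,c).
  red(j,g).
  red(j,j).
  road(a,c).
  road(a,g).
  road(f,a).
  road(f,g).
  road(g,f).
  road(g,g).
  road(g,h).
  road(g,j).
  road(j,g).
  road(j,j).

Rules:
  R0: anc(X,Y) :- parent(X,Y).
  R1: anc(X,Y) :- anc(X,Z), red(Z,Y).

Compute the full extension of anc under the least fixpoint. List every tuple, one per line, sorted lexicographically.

round 1: derive anc(a,a) via R0 from parent(a,a)
round 1: derive anc(a,f) via R0 from parent(a,f)
round 1: derive anc(c,c) via R0 from parent(c,c)
round 1: derive anc(g,a) via R0 from parent(g,a)
round 1: derive anc(g,h) via R0 from parent(g,h)
round 1: derive anc(h,f) via R0 from parent(h,f)
round 1: derive anc(h,h) via R0 from parent(h,h)
round 1: derive anc(h,j) via R0 from parent(h,j)
round 1: derive anc(j,f) via R0 from parent(j,f)
round 1: derive anc(j,g) via R0 from parent(j,g)
round 1: derive anc(j,j) via R0 from parent(j,j)
round 2: derive anc(a,c) via R1 from anc(a,f), red(f,c)
round 2: derive anc(a,g) via R1 from anc(a,a), red(a,g)
round 2: derive anc(a,h) via R1 from anc(a,f), red(f,h)
round 2: derive anc(c,a) via R1 from anc(c,c), red(c,a)
round 2: derive anc(g,c) via R1 from anc(g,h), red(h,c)
round 2: derive anc(g,g) via R1 from anc(g,a), red(a,g)
round 2: derive anc(g,j) via R1 from anc(g,h), red(h,j)
round 2: derive anc(h,c) via R1 from anc(h,f), red(f,c)
round 2: derive anc(h,g) via R1 from anc(h,j), red(j,g)
round 2: derive anc(j,a) via R1 from anc(j,g), red(g,a)
round 2: derive anc(j,c) via R1 from anc(j,f), red(f,c)
round 2: derive anc(j,h) via R1 from anc(j,f), red(f,h)
round 3: derive anc(a,j) via R1 from anc(a,h), red(h,j)
round 3: derive anc(c,g) via R1 from anc(c,a), red(a,g)
round 3: derive anc(h,a) via R1 from anc(h,c), red(c,a)
round 4: derive anc(c,h) via R1 from anc(c,g), red(g,h)
round 5: derive anc(c,j) via R1 from anc(c,h), red(h,j)

anc(a,a)
anc(a,c)
anc(a,f)
anc(a,g)
anc(a,h)
anc(a,j)
anc(c,a)
anc(c,c)
anc(c,g)
anc(c,h)
anc(c,j)
anc(g,a)
anc(g,c)
anc(g,g)
anc(g,h)
anc(g,j)
anc(h,a)
anc(h,c)
anc(h,f)
anc(h,g)
anc(h,h)
anc(h,j)
anc(j,a)
anc(j,c)
anc(j,f)
anc(j,g)
anc(j,h)
anc(j,j)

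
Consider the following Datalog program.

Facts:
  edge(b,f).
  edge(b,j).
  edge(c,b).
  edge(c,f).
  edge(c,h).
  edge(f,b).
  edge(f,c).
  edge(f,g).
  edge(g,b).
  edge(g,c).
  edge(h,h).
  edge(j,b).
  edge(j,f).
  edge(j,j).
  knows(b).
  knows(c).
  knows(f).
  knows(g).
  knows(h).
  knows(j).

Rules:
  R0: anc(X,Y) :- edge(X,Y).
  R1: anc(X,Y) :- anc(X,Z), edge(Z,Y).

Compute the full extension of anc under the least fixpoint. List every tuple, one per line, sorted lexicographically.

anc(b,b)
anc(b,c)
anc(b,f)
anc(b,g)
anc(b,h)
anc(b,j)
anc(c,b)
anc(c,c)
anc(c,f)
anc(c,g)
anc(c,h)
anc(c,j)
anc(f,b)
anc(f,c)
anc(f,f)
anc(f,g)
anc(f,h)
anc(f,j)
anc(g,b)
anc(g,c)
anc(g,f)
anc(g,g)
anc(g,h)
anc(g,j)
anc(h,h)
anc(j,b)
anc(j,c)
anc(j,f)
anc(j,g)
anc(j,h)
anc(j,j)

round 1: derive anc(b,f) via R0 from edge(b,f)
round 1: derive anc(b,j) via R0 from edge(b,j)
round 1: derive anc(c,b) via R0 from edge(c,b)
round 1: derive anc(c,f) via R0 from edge(c,f)
round 1: derive anc(c,h) via R0 from edge(c,h)
round 1: derive anc(f,b) via R0 from edge(f,b)
round 1: derive anc(f,c) via R0 from edge(f,c)
round 1: derive anc(f,g) via R0 from edge(f,g)
round 1: derive anc(g,b) via R0 from edge(g,b)
round 1: derive anc(g,c) via R0 from edge(g,c)
round 1: derive anc(h,h) via R0 from edge(h,h)
round 1: derive anc(j,b) via R0 from edge(j,b)
round 1: derive anc(j,f) via R0 from edge(j,f)
round 1: derive anc(j,j) via R0 from edge(j,j)
round 2: derive anc(b,b) via R1 from anc(b,f), edge(f,b)
round 2: derive anc(b,c) via R1 from anc(b,f), edge(f,c)
round 2: derive anc(b,g) via R1 from anc(b,f), edge(f,g)
round 2: derive anc(c,c) via R1 from anc(c,f), edge(f,c)
round 2: derive anc(c,g) via R1 from anc(c,f), edge(f,g)
round 2: derive anc(c,j) via R1 from anc(c,b), edge(b,j)
round 2: derive anc(f,f) via R1 from anc(f,b), edge(b,f)
round 2: derive anc(f,h) via R1 from anc(f,c), edge(c,h)
round 2: derive anc(f,j) via R1 from anc(f,b), edge(b,j)
round 2: derive anc(g,f) via R1 from anc(g,b), edge(b,f)
round 2: derive anc(g,h) via R1 from anc(g,c), edge(c,h)
round 2: derive anc(g,j) via R1 from anc(g,b), edge(b,j)
round 2: derive anc(j,c) via R1 from anc(j,f), edge(f,c)
round 2: derive anc(j,g) via R1 from anc(j,f), edge(f,g)
round 3: derive anc(b,h) via R1 from anc(b,c), edge(c,h)
round 3: derive anc(g,g) via R1 from anc(g,f), edge(f,g)
round 3: derive anc(j,h) via R1 from anc(j,c), edge(c,h)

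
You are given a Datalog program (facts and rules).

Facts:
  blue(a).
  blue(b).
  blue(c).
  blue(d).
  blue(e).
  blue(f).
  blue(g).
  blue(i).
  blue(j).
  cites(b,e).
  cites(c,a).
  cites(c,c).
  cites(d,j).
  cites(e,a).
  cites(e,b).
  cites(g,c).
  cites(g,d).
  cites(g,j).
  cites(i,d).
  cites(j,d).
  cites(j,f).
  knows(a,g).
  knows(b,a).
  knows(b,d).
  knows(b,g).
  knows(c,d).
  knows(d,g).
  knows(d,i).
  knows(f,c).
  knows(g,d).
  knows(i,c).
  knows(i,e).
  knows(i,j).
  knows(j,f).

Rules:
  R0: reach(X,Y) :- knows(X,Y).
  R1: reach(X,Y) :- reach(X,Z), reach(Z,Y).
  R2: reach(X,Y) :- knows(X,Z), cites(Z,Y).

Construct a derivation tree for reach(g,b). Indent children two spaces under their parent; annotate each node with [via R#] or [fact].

reach(g,b)  [via R1]
  reach(g,d)  [via R0]
    knows(g,d)  [fact]
  reach(d,b)  [via R1]
    reach(d,i)  [via R0]
      knows(d,i)  [fact]
    reach(i,b)  [via R2]
      knows(i,e)  [fact]
      cites(e,b)  [fact]

round 1: derive reach(a,g) via R0 from knows(a,g)
round 1: derive reach(b,a) via R0 from knows(b,a)
round 1: derive reach(b,d) via R0 from knows(b,d)
round 1: derive reach(b,g) via R0 from knows(b,g)
round 1: derive reach(c,d) via R0 from knows(c,d)
round 1: derive reach(d,g) via R0 from knows(d,g)
round 1: derive reach(d,i) via R0 from knows(d,i)
round 1: derive reach(f,c) via R0 from knows(f,c)
round 1: derive reach(g,d) via R0 from knows(g,d)
round 1: derive reach(i,c) via R0 from knows(i,c)
round 1: derive reach(i,e) via R0 from knows(i,e)
round 1: derive reach(i,j) via R0 from knows(i,j)
round 1: derive reach(j,f) via R0 from knows(j,f)
round 1: derive reach(a,c) via R2 from knows(a,g), cites(g,c)
round 1: derive reach(a,d) via R2 from knows(a,g), cites(g,d)
round 1: derive reach(a,j) via R2 from knows(a,g), cites(g,j)
round 1: derive reach(b,c) via R2 from knows(b,g), cites(g,c)
round 1: derive reach(b,j) via R2 from knows(b,d), cites(d,j)
round 1: derive reach(c,j) via R2 from knows(c,d), cites(d,j)
round 1: derive reach(d,c) via R2 from knows(d,g), cites(g,c)
round 1: derive reach(d,d) via R2 from knows(d,g), cites(g,d)
round 1: derive reach(d,j) via R2 from knows(d,g), cites(g,j)
round 1: derive reach(f,a) via R2 from knows(f,c), cites(c,a)
round 1: derive reach(g,j) via R2 from knows(g,d), cites(d,j)
round 1: derive reach(i,a) via R2 from knows(i,c), cites(c,a)
round 1: derive reach(i,b) via R2 from knows(i,e), cites(e,b)
round 1: derive reach(i,d) via R2 from knows(i,j), cites(j,d)
round 1: derive reach(i,f) via R2 from knows(i,j), cites(j,f)
round 2: derive reach(a,f) via R1 from reach(a,j), reach(j,f)
round 2: derive reach(a,i) via R1 from reach(a,d), reach(d,i)
round 2: derive reach(b,f) via R1 from reach(b,j), reach(j,f)
round 2: derive reach(b,i) via R1 from reach(b,d), reach(d,i)
round 2: derive reach(c,c) via R1 from reach(c,d), reach(d,c)
round 2: derive reach(c,f) via R1 from reach(c,j), reach(j,f)
round 2: derive reach(c,g) via R1 from reach(c,d), reach(d,g)
round 2: derive reach(c,i) via R1 from reach(c,d), reach(d,i)
round 2: derive reach(d,a) via R1 from reach(d,i), reach(i,a)
round 2: derive reach(d,b) via R1 from reach(d,i), reach(i,b)
round 2: derive reach(d,e) via R1 from reach(d,i), reach(i,e)
round 2: derive reach(d,f) via R1 from reach(d,i), reach(i,f)
round 2: derive reach(f,d) via R1 from reach(f,a), reach(a,d)
round 2: derive reach(f,g) via R1 from reach(f,a), reach(a,g)
round 2: derive reach(f,j) via R1 from reach(f,a), reach(a,j)
round 2: derive reach(g,c) via R1 from reach(g,d), reach(d,c)
round 2: derive reach(g,f) via R1 from reach(g,j), reach(j,f)
round 2: derive reach(g,g) via R1 from reach(g,d), reach(d,g)
round 2: derive reach(g,i) via R1 from reach(g,d), reach(d,i)
round 2: derive reach(i,g) via R1 from reach(i,a), reach(a,g)
round 2: derive reach(i,i) via R1 from reach(i,d), reach(d,i)
round 2: derive reach(j,a) via R1 from reach(j,f), reach(f,a)
round 2: derive reach(j,c) via R1 from reach(j,f), reach(f,c)
round 3: derive reach(a,a) via R1 from reach(a,d), reach(d,a)
round 3: derive reach(a,b) via R1 from reach(a,d), reach(d,b)
round 3: derive reach(a,e) via R1 from reach(a,d), reach(d,e)
round 3: derive reach(b,b) via R1 from reach(b,d), reach(d,b)
round 3: derive reach(b,e) via R1 from reach(b,d), reach(d,e)
round 3: derive reach(c,a) via R1 from reach(c,d), reach(d,a)
round 3: derive reach(c,b) via R1 from reach(c,d), reach(d,b)
round 3: derive reach(c,e) via R1 from reach(c,d), reach(d,e)
round 3: derive reach(f,b) via R1 from reach(f,d), reach(d,b)
round 3: derive reach(f,e) via R1 from reach(f,d), reach(d,e)
round 3: derive reach(f,f) via R1 from reach(f,a), reach(a,f)
round 3: derive reach(f,i) via R1 from reach(f,a), reach(a,i)
round 3: derive reach(g,a) via R1 from reach(g,d), reach(d,a)
round 3: derive reach(g,b) via R1 from reach(g,d), reach(d,b)
round 3: derive reach(g,e) via R1 from reach(g,d), reach(d,e)
round 3: derive reach(j,d) via R1 from reach(j,a), reach(a,d)
round 3: derive reach(j,g) via R1 from reach(j,a), reach(a,g)
round 3: derive reach(j,i) via R1 from reach(j,a), reach(a,i)
round 3: derive reach(j,j) via R1 from reach(j,a), reach(a,j)
round 4: derive reach(j,b) via R1 from reach(j,a), reach(a,b)
round 4: derive reach(j,e) via R1 from reach(j,a), reach(a,e)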